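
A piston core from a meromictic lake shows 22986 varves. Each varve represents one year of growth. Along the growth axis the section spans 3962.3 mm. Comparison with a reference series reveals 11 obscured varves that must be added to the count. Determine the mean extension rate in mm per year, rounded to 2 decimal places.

0.17 mm per year

Adjusted count: 22986 + 11 = 22997 varves.
Mean rate = 3962.3 mm / 22997 years ≈ 0.17 mm per year.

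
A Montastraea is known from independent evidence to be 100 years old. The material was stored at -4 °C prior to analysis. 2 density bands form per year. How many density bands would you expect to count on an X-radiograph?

200 density bands

Expected density bands: 100 × 2 = 200.
So 200 density bands should be present.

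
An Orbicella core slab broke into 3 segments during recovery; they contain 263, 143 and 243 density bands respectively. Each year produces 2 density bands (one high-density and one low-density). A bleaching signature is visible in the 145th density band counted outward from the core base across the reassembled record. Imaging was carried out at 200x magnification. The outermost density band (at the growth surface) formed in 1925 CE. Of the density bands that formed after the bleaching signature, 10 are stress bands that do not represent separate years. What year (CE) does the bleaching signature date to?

Total density bands = 263 + 143 + 243 = 649.
The bleaching signature sits at density band 145 from the core base, so 649 − 145 = 504 density bands formed after it.
Excluding 10 false density bands: 504 − 10 = 494.
With 2 density bands per year, 494 / 2 = 247 years.
The density band at the growth surface is 1925 CE, so the bleaching signature dates to 1925 − 247 = 1678 CE.

1678 CE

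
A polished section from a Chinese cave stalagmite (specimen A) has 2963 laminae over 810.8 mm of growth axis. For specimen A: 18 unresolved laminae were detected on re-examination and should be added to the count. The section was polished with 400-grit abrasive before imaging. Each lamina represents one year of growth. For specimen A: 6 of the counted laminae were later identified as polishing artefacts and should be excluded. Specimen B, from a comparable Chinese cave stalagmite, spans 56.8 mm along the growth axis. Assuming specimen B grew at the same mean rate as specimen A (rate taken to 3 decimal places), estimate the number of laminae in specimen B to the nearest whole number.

Specimen A: true lamina count = 2963 − 6 + 18 = 2975.
A: Extension rate ≈ 810.8 / 2975 = 0.273 mm/year.
B spans 56.8 / 0.273 = 208.06 years ≈ 208 laminae.

208 laminae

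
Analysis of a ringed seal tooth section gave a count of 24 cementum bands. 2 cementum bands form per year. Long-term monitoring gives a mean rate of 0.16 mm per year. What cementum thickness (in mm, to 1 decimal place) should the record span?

1.9 mm

24 cementum bands at 2 per year is 24 / 2 = 12 years.
12 years at 0.16 mm/year gives 0.16 × 12 = 1.9 mm.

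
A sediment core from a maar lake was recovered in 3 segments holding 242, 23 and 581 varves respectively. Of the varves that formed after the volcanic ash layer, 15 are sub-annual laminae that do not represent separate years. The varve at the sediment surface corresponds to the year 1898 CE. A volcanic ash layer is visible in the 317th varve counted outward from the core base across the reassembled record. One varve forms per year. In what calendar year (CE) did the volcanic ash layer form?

1384 CE

Total varves = 242 + 23 + 581 = 846.
846 − 317 = 529 varves lie beyond the volcanic ash layer toward the sediment surface.
Excluding 15 false varves: 529 − 15 = 514.
The varve at the sediment surface is 1898 CE, so the volcanic ash layer dates to 1898 − 514 = 1384 CE.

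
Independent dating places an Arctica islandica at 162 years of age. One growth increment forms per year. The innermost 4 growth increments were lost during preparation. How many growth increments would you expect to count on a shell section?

Expected growth increments over 162 years: 162.
Less the 4 uncaptured growth increments: 162 − 4 = 158.

158 growth increments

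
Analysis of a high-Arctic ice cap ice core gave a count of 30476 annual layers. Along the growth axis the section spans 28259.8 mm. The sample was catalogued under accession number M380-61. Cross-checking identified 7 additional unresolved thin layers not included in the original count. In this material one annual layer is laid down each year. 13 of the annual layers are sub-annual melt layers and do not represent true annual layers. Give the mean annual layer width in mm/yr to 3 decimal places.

0.927 mm/yr

After corrections the count is 30476 − 13 + 7 = 30470 annual layers.
Mean rate = 28259.8 mm / 30470 years ≈ 0.927 mm/yr.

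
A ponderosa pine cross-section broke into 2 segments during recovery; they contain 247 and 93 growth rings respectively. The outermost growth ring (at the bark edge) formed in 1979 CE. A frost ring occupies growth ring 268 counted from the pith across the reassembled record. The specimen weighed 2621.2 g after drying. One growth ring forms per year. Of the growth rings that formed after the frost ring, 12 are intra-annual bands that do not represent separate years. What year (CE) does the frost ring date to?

1919 CE

Total growth rings = 247 + 93 = 340.
The frost ring sits at growth ring 268 from the pith, so 340 − 268 = 72 growth rings formed after it.
72 − 12 false = 60 true growth rings after the frost ring.
The growth ring at the bark edge is 1979 CE, so the frost ring dates to 1979 − 60 = 1919 CE.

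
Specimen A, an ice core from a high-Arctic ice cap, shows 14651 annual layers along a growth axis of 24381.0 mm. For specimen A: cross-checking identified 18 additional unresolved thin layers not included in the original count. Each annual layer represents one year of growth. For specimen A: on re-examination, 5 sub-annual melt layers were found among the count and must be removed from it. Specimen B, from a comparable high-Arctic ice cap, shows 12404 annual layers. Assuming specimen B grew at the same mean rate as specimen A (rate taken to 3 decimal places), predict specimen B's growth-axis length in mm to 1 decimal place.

20627.9 mm

Specimen A: correcting the raw count gives 14651 − 5 + 18 = 14664 true annual layers.
A: Mean rate = 24381.0 mm / 14664 years ≈ 1.663 mm/year.
B's length ≈ 1.663 × 12404 = 20627.9 mm.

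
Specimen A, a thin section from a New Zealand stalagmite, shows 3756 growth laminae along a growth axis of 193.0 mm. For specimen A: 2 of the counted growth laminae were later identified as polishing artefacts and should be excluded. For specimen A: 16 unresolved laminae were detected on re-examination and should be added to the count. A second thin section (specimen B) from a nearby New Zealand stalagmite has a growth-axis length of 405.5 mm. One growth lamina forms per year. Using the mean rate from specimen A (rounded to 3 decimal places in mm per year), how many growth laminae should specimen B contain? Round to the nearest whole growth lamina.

7951 growth laminae

Specimen A: after corrections the count is 3756 − 2 + 16 = 3770 growth laminae.
A: 193.0 mm over 3770 years gives 193.0 / 3770 ≈ 0.051 mm/year.
For B, 405.5 / 0.051 = 7950.98 years ≈ 7951 growth laminae.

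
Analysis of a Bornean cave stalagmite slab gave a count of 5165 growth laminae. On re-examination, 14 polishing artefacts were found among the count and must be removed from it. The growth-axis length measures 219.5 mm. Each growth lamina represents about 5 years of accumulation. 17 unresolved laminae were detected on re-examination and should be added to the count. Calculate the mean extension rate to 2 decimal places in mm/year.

0.01 mm/year

Adjusted count: 5165 − 14 + 17 = 5168 growth laminae.
5168 growth laminae at 5 years each span 5168 × 5 = 25840 years.
Mean rate = 219.5 mm / 25840 years ≈ 0.01 mm/year.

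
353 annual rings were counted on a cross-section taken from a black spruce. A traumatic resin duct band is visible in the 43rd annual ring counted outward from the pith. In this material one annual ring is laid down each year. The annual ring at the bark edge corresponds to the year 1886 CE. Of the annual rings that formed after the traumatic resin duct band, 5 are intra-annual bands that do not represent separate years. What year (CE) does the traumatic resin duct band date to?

1581 CE

Between annual ring 43 and the bark edge there are 353 − 43 = 310 annual rings.
Excluding 5 false annual rings: 310 − 5 = 305.
Counting back 305 years from 1886 CE places the traumatic resin duct band in 1886 − 305 = 1581 CE.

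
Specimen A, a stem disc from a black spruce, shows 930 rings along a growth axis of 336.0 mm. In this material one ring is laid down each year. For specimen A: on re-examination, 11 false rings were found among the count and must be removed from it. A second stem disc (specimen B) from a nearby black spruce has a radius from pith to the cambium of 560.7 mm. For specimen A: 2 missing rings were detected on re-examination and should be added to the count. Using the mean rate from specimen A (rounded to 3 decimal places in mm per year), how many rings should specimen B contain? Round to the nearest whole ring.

1536 rings

Specimen A: after corrections the count is 930 − 11 + 2 = 921 rings.
A: 336.0 mm over 921 years gives 336.0 / 921 ≈ 0.365 mm/year.
For B, 560.7 / 0.365 = 1536.16 years ≈ 1536 rings.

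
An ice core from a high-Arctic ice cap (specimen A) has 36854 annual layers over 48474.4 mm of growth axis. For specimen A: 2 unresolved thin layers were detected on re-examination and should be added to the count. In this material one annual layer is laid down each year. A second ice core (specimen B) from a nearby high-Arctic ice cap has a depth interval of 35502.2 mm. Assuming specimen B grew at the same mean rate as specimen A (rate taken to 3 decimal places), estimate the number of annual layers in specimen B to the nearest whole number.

Specimen A: correcting the raw count gives 36854 + 2 = 36856 true annual layers.
A: Mean rate = 48474.4 mm / 36856 years ≈ 1.315 mm/year.
B spans 35502.2 / 1.315 = 26997.87 years ≈ 26998 annual layers.

26998 annual layers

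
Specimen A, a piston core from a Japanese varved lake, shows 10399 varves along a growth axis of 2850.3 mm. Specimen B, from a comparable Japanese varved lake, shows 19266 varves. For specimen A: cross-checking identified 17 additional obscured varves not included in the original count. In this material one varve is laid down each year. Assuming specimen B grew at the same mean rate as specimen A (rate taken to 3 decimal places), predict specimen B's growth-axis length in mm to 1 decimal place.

5278.9 mm

Specimen A: true varve count = 10399 + 17 = 10416.
A: Mean rate = 2850.3 mm / 10416 years ≈ 0.274 mm/yr.
For B, 0.274 mm/year × 19266 years = 5278.9 mm.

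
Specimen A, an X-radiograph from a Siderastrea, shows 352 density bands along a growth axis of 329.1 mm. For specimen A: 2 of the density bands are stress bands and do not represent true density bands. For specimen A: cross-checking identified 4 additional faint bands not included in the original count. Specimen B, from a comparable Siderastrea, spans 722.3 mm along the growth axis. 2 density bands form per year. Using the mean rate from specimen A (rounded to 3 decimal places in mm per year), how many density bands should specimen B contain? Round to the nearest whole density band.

Specimen A: true density band count = 352 − 2 + 4 = 354.
Specimen A: with 2 density bands per year, 354 / 2 = 177 years.
A: Extension rate ≈ 329.1 / 177 = 1.859 mm per year.
B spans 722.3 / 1.859 = 388.54 years; at 2 density bands per year that is 388.54 × 2 ≈ 777 density bands.

777 density bands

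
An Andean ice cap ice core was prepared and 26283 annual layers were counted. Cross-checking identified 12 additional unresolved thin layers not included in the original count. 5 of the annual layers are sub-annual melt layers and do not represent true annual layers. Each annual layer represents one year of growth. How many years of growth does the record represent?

After corrections the count is 26283 − 5 + 12 = 26290 annual layers.
With a one-to-one annual layer periodicity this is 26290 years.

26290 years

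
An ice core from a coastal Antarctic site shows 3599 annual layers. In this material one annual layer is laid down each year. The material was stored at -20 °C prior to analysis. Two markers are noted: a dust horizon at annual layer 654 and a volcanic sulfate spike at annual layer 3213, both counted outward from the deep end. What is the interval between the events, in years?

3213 − 654 = 2559 annual layers lie between the two events.
That is 2559 years at one annual layer per year.

2559 yr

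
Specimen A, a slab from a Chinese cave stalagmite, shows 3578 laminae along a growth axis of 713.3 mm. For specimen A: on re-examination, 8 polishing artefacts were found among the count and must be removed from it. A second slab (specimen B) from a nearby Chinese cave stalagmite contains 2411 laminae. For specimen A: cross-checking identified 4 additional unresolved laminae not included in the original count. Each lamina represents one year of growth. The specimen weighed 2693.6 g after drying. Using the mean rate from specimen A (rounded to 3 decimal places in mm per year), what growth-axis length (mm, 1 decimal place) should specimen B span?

Specimen A: after corrections the count is 3578 − 8 + 4 = 3574 laminae.
A: Mean rate = 713.3 mm / 3574 years ≈ 0.200 mm/yr.
B's length ≈ 0.200 × 2411 = 482.2 mm.

482.2 mm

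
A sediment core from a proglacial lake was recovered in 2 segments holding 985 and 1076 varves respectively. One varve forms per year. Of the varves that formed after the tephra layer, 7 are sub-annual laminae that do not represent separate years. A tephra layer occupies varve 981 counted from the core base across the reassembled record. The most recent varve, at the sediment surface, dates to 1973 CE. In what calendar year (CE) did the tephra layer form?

Total varves = 985 + 1076 = 2061.
The tephra layer sits at varve 981 from the core base, so 2061 − 981 = 1080 varves formed after it.
Removing the 7 false varves leaves 1080 − 7 = 1073 true varves beyond the tephra layer.
1973 − 1073 = 900 CE.

900 CE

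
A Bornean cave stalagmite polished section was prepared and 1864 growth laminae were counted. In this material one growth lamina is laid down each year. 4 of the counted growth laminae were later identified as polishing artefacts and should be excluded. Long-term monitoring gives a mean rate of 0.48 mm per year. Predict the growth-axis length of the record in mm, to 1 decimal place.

Adjusted count: 1864 − 4 = 1860 growth laminae.
1860 years at 0.48 mm/year gives 0.48 × 1860 = 892.8 mm.

892.8 mm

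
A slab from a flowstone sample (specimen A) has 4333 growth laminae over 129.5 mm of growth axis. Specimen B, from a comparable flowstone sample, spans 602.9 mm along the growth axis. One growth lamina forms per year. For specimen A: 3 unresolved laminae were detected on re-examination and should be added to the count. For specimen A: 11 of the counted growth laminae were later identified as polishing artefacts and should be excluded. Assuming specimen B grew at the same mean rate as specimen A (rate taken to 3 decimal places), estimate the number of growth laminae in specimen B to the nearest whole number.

20097 growth laminae

Specimen A: after corrections the count is 4333 − 11 + 3 = 4325 growth laminae.
A: Extension rate ≈ 129.5 / 4325 = 0.030 mm/yr.
B spans 602.9 / 0.030 = 20096.67 years ≈ 20097 growth laminae.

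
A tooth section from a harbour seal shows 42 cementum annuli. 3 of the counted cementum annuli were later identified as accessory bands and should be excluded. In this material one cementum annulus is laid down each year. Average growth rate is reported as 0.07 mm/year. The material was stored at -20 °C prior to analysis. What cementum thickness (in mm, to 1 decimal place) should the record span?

2.7 mm

True cementum annulus count = 42 − 3 = 39.
Predicted length = 0.07 mm/year × 39 years = 2.7 mm.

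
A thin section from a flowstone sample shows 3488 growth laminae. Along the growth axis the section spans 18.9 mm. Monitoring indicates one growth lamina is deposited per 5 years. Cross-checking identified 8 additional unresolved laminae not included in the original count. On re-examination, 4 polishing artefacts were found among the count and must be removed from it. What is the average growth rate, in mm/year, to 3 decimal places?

After corrections the count is 3488 − 4 + 8 = 3492 growth laminae.
3492 growth laminae at 5 years each span 3492 × 5 = 17460 years.
Extension rate ≈ 18.9 / 17460 = 0.001 mm/year.

0.001 mm/year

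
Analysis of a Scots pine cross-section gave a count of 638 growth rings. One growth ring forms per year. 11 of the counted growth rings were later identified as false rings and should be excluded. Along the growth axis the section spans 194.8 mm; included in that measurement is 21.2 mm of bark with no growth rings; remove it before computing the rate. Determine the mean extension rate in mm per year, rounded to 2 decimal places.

Adjusted count: 638 − 11 = 627 growth rings.
The growth record spans 194.8 − 21.2 = 173.6 mm.
Extension rate ≈ 173.6 / 627 = 0.28 mm per year.

0.28 mm per year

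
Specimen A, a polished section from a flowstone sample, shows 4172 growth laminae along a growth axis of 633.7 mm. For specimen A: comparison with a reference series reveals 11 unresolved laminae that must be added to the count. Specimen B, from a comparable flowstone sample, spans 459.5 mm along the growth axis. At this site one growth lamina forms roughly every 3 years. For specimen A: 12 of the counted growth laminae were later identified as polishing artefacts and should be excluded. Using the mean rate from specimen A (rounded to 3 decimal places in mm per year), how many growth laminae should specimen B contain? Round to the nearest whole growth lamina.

3003 growth laminae

Specimen A: after corrections the count is 4172 − 12 + 11 = 4171 growth laminae.
Specimen A: multiplying by 3 years per growth lamina: 4171 × 3 = 12513 years.
A: Extension rate ≈ 633.7 / 12513 = 0.051 mm per year.
For B, 459.5 / 0.051 = 9009.80 years; at 3 years per growth lamina that is 9009.80 / 3 ≈ 3003 growth laminae.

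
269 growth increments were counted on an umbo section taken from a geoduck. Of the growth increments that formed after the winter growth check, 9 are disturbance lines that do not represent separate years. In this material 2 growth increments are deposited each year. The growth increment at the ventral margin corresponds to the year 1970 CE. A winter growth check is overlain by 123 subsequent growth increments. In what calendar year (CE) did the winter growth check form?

There are 123 growth increments younger than the winter growth check.
123 − 9 false = 114 true growth increments after the winter growth check.
With 2 growth increments per year, 114 / 2 = 57 years.
Counting back 57 years from 1970 CE places the winter growth check in 1970 − 57 = 1913 CE.

1913 CE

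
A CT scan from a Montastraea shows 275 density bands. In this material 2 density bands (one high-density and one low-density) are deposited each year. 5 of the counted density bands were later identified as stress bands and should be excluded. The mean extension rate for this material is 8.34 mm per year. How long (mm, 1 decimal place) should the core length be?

1125.9 mm

Adjusted count: 275 − 5 = 270 density bands.
Dividing by 2 density bands per year: 270 / 2 = 135 years.
Length ≈ 8.34 × 135 = 1125.9 mm.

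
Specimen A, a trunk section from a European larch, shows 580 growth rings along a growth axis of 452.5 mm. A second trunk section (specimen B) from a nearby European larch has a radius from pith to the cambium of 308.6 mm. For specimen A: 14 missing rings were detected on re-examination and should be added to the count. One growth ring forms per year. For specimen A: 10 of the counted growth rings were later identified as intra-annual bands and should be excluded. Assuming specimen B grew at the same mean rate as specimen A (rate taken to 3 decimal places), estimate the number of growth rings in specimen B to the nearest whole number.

398 growth rings

Specimen A: adjusted count: 580 − 10 + 14 = 584 growth rings.
A: Extension rate ≈ 452.5 / 584 = 0.775 mm per year.
B spans 308.6 / 0.775 = 398.19 years ≈ 398 growth rings.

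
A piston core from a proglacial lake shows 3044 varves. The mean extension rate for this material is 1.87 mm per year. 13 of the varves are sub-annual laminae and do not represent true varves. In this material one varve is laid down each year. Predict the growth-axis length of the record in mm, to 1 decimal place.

5668.0 mm

True varve count = 3044 − 13 = 3031.
Predicted length = 1.87 mm/year × 3031 years = 5668.0 mm.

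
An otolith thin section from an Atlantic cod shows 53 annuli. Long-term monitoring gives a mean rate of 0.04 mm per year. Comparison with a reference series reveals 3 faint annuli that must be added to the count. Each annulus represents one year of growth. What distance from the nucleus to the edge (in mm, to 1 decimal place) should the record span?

After corrections the count is 53 + 3 = 56 annuli.
Length ≈ 0.04 × 56 = 2.2 mm.

2.2 mm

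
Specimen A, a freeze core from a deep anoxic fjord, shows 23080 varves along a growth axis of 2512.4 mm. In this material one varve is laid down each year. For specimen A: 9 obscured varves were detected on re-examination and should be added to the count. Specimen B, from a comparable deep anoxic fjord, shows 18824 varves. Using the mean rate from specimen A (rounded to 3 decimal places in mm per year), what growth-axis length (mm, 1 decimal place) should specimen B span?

2051.8 mm

Specimen A: adjusted count: 23080 + 9 = 23089 varves.
A: 2512.4 mm over 23089 years gives 2512.4 / 23089 ≈ 0.109 mm/year.
B's length ≈ 0.109 × 18824 = 2051.8 mm.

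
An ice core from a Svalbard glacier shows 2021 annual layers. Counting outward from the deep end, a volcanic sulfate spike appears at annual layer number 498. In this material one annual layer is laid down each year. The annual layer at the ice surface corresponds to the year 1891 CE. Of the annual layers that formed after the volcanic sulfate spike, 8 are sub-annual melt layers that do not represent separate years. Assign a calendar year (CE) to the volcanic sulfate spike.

Between annual layer 498 and the ice surface there are 2021 − 498 = 1523 annual layers.
Excluding 8 false annual layers: 1523 − 8 = 1515.
Counting back 1515 years from 1891 CE places the volcanic sulfate spike in 1891 − 1515 = 376 CE.

376 CE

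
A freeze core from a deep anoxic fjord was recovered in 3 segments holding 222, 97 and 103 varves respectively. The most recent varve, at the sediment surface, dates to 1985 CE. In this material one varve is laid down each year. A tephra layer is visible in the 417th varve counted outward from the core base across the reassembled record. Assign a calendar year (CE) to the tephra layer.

1980 CE

Total varves = 222 + 97 + 103 = 422.
Between varve 417 and the sediment surface there are 422 − 417 = 5 varves.
The varve at the sediment surface is 1985 CE, so the tephra layer dates to 1985 − 5 = 1980 CE.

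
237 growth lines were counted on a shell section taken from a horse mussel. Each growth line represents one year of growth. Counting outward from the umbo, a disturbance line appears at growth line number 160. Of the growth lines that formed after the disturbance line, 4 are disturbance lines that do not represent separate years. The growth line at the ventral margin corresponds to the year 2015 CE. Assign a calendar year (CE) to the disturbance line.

1942 CE

The disturbance line sits at growth line 160 from the umbo, so 237 − 160 = 77 growth lines formed after it.
77 − 4 false = 73 true growth lines after the disturbance line.
Counting back 73 years from 2015 CE places the disturbance line in 2015 − 73 = 1942 CE.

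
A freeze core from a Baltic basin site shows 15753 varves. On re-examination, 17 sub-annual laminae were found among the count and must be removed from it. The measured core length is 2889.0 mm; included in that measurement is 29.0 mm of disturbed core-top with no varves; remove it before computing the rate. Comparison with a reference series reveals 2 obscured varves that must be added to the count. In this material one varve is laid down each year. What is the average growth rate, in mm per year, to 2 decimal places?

0.18 mm per year

Correcting the raw count gives 15753 − 17 + 2 = 15738 true varves.
Net length = 2889.0 − 29.0 = 2860.0 mm.
Extension rate ≈ 2860.0 / 15738 = 0.18 mm per year.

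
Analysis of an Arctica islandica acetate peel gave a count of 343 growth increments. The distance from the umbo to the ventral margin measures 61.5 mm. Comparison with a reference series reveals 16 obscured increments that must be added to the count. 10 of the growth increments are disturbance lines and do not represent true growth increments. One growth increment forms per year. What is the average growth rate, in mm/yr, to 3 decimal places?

True growth increment count = 343 − 10 + 16 = 349.
61.5 mm over 349 years gives 61.5 / 349 ≈ 0.176 mm/yr.

0.176 mm/yr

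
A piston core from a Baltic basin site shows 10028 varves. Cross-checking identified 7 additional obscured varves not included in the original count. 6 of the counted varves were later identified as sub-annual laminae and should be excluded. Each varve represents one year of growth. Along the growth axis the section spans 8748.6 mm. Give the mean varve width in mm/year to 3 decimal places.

0.872 mm/year

Adjusted count: 10028 − 6 + 7 = 10029 varves.
8748.6 mm over 10029 years gives 8748.6 / 10029 ≈ 0.872 mm/year.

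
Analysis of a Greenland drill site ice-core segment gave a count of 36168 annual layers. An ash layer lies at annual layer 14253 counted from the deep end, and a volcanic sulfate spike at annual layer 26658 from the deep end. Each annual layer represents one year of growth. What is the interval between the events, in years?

The two markers are separated by 26658 − 14253 = 12405 annual layers.
At one annual layer per year, 12405 years elapsed between them.

12405 years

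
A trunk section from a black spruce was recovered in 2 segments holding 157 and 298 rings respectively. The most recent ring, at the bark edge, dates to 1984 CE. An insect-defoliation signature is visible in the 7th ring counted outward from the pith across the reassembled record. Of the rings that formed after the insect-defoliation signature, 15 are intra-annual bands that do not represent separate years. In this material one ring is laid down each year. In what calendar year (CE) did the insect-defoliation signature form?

1551 CE

Total rings = 157 + 298 = 455.
455 − 7 = 448 rings lie beyond the insect-defoliation signature toward the bark edge.
Removing the 15 false rings leaves 448 − 15 = 433 true rings beyond the insect-defoliation signature.
1984 − 433 = 1551 CE.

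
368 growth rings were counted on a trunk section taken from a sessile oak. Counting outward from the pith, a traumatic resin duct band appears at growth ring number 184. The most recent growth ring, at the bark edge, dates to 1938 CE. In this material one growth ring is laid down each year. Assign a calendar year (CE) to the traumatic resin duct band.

1754 CE

The traumatic resin duct band sits at growth ring 184 from the pith, so 368 − 184 = 184 growth rings formed after it.
The growth ring at the bark edge is 1938 CE, so the traumatic resin duct band dates to 1938 − 184 = 1754 CE.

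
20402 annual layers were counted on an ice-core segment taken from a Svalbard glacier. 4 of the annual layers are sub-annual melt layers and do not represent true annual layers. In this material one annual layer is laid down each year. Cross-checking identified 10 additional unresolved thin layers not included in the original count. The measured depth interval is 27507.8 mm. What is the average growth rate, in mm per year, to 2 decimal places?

1.35 mm per year

After corrections the count is 20402 − 4 + 10 = 20408 annual layers.
27507.8 mm over 20408 years gives 27507.8 / 20408 ≈ 1.35 mm per year.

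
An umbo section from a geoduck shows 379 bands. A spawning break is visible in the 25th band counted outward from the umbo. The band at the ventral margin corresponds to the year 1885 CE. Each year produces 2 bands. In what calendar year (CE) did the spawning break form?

379 − 25 = 354 bands lie beyond the spawning break toward the ventral margin.
With 2 bands per year, 354 / 2 = 177 years.
Counting back 177 years from 1885 CE places the spawning break in 1885 − 177 = 1708 CE.

1708 CE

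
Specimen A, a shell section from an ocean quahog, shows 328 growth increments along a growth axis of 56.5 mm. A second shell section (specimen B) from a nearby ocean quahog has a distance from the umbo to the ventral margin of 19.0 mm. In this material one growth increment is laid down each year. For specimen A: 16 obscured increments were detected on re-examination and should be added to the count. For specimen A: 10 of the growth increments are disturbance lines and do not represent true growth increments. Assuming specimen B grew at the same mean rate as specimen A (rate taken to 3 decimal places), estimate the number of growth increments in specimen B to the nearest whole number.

Specimen A: true growth increment count = 328 − 10 + 16 = 334.
A: Extension rate ≈ 56.5 / 334 = 0.169 mm/year.
For B, 19.0 / 0.169 = 112.43 years ≈ 112 growth increments.

112 growth increments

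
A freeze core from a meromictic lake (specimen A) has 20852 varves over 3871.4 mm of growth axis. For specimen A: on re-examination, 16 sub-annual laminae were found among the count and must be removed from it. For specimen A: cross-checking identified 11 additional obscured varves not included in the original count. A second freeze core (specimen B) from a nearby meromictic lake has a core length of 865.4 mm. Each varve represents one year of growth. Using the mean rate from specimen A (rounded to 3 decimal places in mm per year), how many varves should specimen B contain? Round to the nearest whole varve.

Specimen A: adjusted count: 20852 − 16 + 11 = 20847 varves.
A: Mean rate = 3871.4 mm / 20847 years ≈ 0.186 mm per year.
Specimen B: 865.4 mm / 0.186 mm per year = 4652.69 years ≈ 4653 varves.

4653 varves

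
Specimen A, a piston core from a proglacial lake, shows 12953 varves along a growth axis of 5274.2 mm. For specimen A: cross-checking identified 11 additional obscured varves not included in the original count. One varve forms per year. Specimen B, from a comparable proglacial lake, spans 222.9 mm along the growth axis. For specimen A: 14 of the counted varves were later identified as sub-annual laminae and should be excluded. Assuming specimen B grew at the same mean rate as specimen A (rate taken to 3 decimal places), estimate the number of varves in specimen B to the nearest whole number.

548 varves

Specimen A: true varve count = 12953 − 14 + 11 = 12950.
A: Mean rate = 5274.2 mm / 12950 years ≈ 0.407 mm/year.
B spans 222.9 / 0.407 = 547.67 years ≈ 548 varves.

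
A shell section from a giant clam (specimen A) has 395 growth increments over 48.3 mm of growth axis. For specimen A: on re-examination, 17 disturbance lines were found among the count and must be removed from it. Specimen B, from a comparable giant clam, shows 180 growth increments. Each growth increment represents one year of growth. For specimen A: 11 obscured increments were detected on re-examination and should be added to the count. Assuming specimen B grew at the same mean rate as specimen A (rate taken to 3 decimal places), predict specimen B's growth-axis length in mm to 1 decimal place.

Specimen A: adjusted count: 395 − 17 + 11 = 389 growth increments.
A: Extension rate ≈ 48.3 / 389 = 0.124 mm per year.
Length of B = 0.124 × 180 = 22.3 mm.

22.3 mm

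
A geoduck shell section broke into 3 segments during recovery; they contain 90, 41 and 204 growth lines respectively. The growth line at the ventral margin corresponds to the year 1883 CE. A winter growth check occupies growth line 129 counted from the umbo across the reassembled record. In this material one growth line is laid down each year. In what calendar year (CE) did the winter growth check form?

1677 CE

Total growth lines = 90 + 41 + 204 = 335.
Between growth line 129 and the ventral margin there are 335 − 129 = 206 growth lines.
The growth line at the ventral margin is 1883 CE, so the winter growth check dates to 1883 − 206 = 1677 CE.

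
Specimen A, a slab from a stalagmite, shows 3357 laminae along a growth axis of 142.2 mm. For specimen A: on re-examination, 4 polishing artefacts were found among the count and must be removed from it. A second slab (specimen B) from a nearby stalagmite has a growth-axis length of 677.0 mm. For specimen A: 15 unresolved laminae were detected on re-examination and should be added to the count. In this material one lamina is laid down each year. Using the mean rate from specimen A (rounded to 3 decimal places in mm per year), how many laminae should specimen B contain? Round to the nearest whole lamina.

16119 laminae

Specimen A: adjusted count: 3357 − 4 + 15 = 3368 laminae.
A: Mean rate = 142.2 mm / 3368 years ≈ 0.042 mm/year.
For B, 677.0 / 0.042 = 16119.05 years ≈ 16119 laminae.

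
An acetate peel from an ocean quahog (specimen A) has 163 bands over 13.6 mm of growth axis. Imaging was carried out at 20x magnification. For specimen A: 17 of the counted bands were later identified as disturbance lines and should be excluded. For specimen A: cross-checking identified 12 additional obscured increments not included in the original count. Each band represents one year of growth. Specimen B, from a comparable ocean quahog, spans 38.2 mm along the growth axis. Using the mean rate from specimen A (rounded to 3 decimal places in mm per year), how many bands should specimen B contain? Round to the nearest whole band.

Specimen A: true band count = 163 − 17 + 12 = 158.
A: Extension rate ≈ 13.6 / 158 = 0.086 mm per year.
For B, 38.2 / 0.086 = 444.19 years ≈ 444 bands.

444 bands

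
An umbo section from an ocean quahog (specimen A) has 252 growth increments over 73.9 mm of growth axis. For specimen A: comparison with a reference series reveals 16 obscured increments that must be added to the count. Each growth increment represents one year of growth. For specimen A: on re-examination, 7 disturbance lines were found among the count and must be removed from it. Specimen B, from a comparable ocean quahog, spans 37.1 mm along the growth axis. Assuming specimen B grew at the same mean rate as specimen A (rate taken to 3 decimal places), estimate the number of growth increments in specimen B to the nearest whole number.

Specimen A: correcting the raw count gives 252 − 7 + 16 = 261 true growth increments.
A: Mean rate = 73.9 mm / 261 years ≈ 0.283 mm/year.
Specimen B: 37.1 mm / 0.283 mm per year = 131.10 years ≈ 131 growth increments.

131 growth increments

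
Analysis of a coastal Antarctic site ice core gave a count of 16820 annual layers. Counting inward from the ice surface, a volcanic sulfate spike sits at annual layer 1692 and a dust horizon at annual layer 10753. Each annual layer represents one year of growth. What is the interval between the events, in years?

9061 years

The two markers are separated by 10753 − 1692 = 9061 annual layers.
That is 9061 years at one annual layer per year.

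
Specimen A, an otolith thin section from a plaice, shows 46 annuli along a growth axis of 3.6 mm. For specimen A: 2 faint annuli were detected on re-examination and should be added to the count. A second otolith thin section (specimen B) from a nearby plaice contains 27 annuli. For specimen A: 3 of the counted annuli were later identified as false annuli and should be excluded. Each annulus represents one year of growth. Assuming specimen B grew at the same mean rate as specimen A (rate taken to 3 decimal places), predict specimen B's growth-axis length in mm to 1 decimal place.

2.2 mm

Specimen A: adjusted count: 46 − 3 + 2 = 45 annuli.
A: Extension rate ≈ 3.6 / 45 = 0.080 mm/year.
Length of B = 0.080 × 27 = 2.2 mm.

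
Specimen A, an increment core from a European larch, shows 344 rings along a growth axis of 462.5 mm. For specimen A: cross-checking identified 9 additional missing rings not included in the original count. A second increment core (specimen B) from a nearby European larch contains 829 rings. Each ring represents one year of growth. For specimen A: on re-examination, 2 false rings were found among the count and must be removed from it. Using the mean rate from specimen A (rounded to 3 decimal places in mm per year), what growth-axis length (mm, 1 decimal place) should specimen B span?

1092.6 mm

Specimen A: adjusted count: 344 − 2 + 9 = 351 rings.
A: 462.5 mm over 351 years gives 462.5 / 351 ≈ 1.318 mm/year.
Length of B = 1.318 × 829 = 1092.6 mm.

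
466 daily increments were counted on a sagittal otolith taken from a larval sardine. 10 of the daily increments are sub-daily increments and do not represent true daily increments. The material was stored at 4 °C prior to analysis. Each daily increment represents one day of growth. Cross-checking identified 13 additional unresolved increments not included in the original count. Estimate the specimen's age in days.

469 d

After corrections the count is 466 − 10 + 13 = 469 daily increments.
At one daily increment per day, that is 469 days.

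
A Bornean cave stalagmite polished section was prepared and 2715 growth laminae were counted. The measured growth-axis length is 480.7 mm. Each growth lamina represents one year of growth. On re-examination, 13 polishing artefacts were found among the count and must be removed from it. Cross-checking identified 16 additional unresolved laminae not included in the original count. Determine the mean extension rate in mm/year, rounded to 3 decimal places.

0.177 mm/year

Correcting the raw count gives 2715 − 13 + 16 = 2718 true growth laminae.
480.7 mm over 2718 years gives 480.7 / 2718 ≈ 0.177 mm/year.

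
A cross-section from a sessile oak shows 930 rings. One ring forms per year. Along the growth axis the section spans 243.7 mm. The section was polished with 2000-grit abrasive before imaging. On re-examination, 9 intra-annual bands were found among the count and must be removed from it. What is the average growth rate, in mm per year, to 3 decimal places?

Correcting the raw count gives 930 − 9 = 921 true rings.
Mean rate = 243.7 mm / 921 years ≈ 0.265 mm per year.

0.265 mm per year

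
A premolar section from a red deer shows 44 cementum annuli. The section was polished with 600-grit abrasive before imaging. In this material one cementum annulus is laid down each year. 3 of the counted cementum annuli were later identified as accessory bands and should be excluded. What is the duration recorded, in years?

41 years

After corrections the count is 44 − 3 = 41 cementum annuli.
One cementum annulus per year makes the duration 41 years.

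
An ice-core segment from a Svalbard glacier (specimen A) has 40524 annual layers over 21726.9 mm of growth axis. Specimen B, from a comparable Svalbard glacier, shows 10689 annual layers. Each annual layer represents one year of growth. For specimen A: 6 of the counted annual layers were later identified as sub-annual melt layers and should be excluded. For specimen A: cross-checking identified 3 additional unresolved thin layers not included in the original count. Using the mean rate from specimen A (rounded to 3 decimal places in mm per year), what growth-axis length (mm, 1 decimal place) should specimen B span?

Specimen A: correcting the raw count gives 40524 − 6 + 3 = 40521 true annual layers.
A: Extension rate ≈ 21726.9 / 40521 = 0.536 mm/yr.
Length of B = 0.536 × 10689 = 5729.3 mm.

5729.3 mm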